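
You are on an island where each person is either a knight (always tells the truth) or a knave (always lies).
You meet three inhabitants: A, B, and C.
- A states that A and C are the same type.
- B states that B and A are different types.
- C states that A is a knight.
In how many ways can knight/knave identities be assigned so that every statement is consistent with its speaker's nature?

0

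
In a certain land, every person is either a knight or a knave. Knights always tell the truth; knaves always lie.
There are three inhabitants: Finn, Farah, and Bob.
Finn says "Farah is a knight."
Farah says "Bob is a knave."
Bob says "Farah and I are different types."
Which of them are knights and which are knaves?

Finn is a knave, Farah is a knave, and Bob is a knight.

Finn is a knave, so "Farah is a knight" must be False — and it is.
Farah is a knave, so "Bob is a knave" must be False — and it is.
As a knight, Bob's statement "Farah and I are different types" should be True; it is.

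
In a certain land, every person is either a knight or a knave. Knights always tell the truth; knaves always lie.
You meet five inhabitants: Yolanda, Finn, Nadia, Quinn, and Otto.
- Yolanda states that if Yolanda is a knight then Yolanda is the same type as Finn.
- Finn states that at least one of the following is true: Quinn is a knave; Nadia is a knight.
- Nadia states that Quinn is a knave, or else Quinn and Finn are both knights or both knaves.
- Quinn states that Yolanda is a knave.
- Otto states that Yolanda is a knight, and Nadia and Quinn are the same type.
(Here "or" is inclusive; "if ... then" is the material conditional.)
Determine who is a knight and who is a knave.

Knights: Yolanda, Finn, and Nadia. Knaves: Quinn and Otto.

Yolanda (knight): "if Yolanda is a knight then Yolanda is the same type as Finn" — True. ✓
Finn is a knight, so "at least one of the following is true: Quinn is a knave; Nadia is a knight" must be True — and it is.
As a knight, Nadia's statement "Quinn is a knave, or else Quinn and Finn are both knights or both knaves" should be True; it is.
Quinn is a knave, so "Yolanda is a knave" must be false — and it is.
Otto (knave): "Yolanda is a knight, and Nadia and Quinn are the same type" — false. ✓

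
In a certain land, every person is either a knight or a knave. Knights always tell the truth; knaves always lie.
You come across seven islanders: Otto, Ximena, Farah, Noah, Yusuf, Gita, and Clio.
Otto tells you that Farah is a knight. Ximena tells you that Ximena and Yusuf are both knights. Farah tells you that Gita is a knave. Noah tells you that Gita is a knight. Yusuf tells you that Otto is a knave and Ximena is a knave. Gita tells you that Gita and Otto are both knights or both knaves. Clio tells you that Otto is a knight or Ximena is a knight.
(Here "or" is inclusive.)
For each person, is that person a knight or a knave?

Otto is a knight, Ximena is a knave, Farah is a knight, Noah is a knave, Yusuf is a knave, Gita is a knave, and Clio is a knight.

As a knight, Otto's statement "Farah is a knight" should be True; it is.
Ximena is a knave; "Ximena and Yusuf are both knights" is False, as required.
Farah (knight): "Gita is a knave" — True. ✓
Noah is a knave, and the claim "Gita is a knight" is indeed False.
Since Yusuf is a knave, "Otto is a knave and Ximena is a knave" needs to be False, which holds.
As a knave, Gita's statement "Gita and Otto are both knights or both knaves" should be False; it is.
As a knight, Clio's statement "Otto is a knight or Ximena is a knight" should be True; it is.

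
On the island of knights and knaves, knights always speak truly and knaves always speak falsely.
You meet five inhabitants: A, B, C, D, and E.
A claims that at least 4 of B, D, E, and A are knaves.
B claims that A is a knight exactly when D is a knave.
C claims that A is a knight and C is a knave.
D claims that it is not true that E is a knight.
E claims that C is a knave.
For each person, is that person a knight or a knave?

Knights: E. Knaves: A, B, C, and D.

Suppose A is a knight. Then A's statement "at least 4 of B, D, E, and A are knaves" would have to be true. Checking the 16 ways to assign the others, none is consistent with every speaker.
(For instance, with B=knave, C=knave, D=knave, E=knight, A's claim "at least 4 of B, D, E, and A are knaves" comes out false where it would need to be true.)
So A must be a knave, making "at least 4 of B, D, E, and A are knaves" false. Taking A=knave, B=knave, C=knave, D=knave, E=knight, each remaining statement checks out:
  B (knave): "A is a knight exactly when D is a knave" — false. ✓
  C (knave): "A is a knight and C is a knave" — false. ✓
  D (knave): "it is not true that E is a knight" — false. ✓
  E (knight): "C is a knave" — true. ✓
This is the unique consistent assignment.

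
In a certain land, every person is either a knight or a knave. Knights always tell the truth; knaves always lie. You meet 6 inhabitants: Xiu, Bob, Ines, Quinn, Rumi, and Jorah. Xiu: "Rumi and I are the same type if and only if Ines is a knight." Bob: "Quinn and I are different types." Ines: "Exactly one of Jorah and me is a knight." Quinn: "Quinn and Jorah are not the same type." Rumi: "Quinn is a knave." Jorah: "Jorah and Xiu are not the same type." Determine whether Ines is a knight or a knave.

Consistent assignments: {Xiu=knave, Bob=knight, Ines=knight, Quinn=knave, Rumi=knight, Jorah=knave}; {Xiu=knave, Bob=knave, Ines=knight, Quinn=knave, Rumi=knight, Jorah=knave}
In every consistent assignment, Ines is a knight.

Ines is a knight.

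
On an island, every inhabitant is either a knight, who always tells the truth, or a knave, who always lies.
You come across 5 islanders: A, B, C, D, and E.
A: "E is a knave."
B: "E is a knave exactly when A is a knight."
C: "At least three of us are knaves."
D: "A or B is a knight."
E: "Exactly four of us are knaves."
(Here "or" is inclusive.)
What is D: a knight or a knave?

D is a knight.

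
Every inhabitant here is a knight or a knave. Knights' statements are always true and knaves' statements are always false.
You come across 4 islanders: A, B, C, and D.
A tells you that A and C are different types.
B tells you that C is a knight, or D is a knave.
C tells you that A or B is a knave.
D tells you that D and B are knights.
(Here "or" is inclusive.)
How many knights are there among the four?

2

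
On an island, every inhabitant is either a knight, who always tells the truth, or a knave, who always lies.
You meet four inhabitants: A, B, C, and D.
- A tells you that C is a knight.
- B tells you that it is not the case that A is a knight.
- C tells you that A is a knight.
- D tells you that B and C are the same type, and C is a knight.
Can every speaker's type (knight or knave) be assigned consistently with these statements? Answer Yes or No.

Yes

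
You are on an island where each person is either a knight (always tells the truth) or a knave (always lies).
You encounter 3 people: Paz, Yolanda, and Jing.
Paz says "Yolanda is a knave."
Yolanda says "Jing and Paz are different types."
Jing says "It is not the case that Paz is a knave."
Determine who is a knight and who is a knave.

Paz is a knight, so "Yolanda is a knave" must be true — and it is.
Since Yolanda is a knave, "Jing and Paz are different types" needs to be False, which holds.
Since Jing is a knight, "it is not the case that Paz is a knave" needs to be true, which holds.

Paz is a knight, Yolanda is a knave, and Jing is a knight.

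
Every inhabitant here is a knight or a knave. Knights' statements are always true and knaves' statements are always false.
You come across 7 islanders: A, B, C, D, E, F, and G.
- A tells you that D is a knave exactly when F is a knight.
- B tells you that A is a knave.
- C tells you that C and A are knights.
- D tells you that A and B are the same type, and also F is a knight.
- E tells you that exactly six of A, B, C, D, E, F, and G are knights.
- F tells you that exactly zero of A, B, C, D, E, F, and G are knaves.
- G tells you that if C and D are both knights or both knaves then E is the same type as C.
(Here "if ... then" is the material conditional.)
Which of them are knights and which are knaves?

A is a knave, B is a knight, C is a knave, D is a knave, E is a knave, F is a knave, and G is a knight.

A (knave): "D is a knave exactly when F is a knight" — False. ✓
B is a knight, and the claim "A is a knave" is indeed true.
Since C is a knave, "C and A are knights" needs to be False, which holds.
D (knave): "A and B are the same type, and also F is a knight" — False. ✓
E is a knave, so "exactly six of A, B, C, D, E, F, and G are knights" must be False — and it is.
F is a knave, and the claim "exactly zero of A, B, C, D, E, F, and G are knaves" is indeed False.
G (knight): "if C and D are both knights or both knaves then E is the same type as C" — true. ✓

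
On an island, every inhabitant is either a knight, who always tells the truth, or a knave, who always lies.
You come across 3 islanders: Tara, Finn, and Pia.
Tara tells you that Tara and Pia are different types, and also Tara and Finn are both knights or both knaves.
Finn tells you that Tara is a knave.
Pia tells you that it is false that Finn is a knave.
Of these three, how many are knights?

2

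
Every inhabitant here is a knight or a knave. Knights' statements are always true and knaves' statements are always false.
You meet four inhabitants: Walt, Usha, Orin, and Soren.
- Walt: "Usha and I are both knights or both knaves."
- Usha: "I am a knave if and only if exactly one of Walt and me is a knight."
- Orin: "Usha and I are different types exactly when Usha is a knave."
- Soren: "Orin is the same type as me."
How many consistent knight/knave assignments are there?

2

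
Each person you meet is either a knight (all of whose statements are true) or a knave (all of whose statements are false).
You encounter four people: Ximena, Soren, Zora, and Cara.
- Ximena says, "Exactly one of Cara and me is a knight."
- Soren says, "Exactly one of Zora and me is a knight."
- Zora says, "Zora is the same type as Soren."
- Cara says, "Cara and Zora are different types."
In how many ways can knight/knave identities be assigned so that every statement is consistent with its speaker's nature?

2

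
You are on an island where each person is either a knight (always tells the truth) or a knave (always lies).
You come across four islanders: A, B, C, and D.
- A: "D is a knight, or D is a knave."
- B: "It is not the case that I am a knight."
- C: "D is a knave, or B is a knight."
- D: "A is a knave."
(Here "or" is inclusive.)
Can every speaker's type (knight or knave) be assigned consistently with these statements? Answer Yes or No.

No

Checking all 16 assignments, each has at least one speaker whose statement's truth value contradicts their type.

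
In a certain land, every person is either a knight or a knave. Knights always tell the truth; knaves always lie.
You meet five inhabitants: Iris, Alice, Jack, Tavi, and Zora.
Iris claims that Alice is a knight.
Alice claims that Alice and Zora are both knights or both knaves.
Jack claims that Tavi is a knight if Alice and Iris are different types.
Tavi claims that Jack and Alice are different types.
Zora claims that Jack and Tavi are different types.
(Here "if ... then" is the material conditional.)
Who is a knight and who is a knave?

Iris is a knight, Alice is a knight, Jack is a knight, Tavi is a knave, and Zora is a knight.

Iris (knight): "Alice is a knight" — true. ✓
Alice is a knight, and the claim "Alice and Zora are both knights or both knaves" is indeed true.
Jack is a knight, so "Tavi is a knight if Alice and Iris are different types" must be true — and it is.
Tavi is a knave, so "Jack and Alice are different types" must be false — and it is.
Zora is a knight, so "Jack and Tavi are different types" must be true — and it is.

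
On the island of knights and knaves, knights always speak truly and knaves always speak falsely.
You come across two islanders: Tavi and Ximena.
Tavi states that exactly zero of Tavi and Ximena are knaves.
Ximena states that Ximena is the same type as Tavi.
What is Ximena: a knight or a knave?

Ximena is a knight.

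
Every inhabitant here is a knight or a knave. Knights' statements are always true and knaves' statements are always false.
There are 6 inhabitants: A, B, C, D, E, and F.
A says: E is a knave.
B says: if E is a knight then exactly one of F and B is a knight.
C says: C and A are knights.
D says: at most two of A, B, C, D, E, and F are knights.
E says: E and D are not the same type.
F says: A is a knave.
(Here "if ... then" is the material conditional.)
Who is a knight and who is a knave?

A is a knight, B is a knight, C is a knight, D is a knave, E is a knave, and F is a knave.

As a knight, A's statement "E is a knave" should be true; it is.
As a knight, B's statement "if E is a knight then exactly one of F and B is a knight" should be true; it is.
C is a knight, and the claim "C and A are knights" is indeed true.
D is a knave; "at most two of A, B, C, D, E, and F are knights" is False, as required.
E is a knave, so "E and D are not the same type" must be False — and it is.
Since F is a knave, "A is a knave" needs to be False, which holds.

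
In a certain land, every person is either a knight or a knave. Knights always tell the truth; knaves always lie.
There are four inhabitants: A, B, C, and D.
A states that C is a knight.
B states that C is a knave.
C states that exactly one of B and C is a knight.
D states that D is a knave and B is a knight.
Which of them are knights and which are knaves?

A is a knight, B is a knave, C is a knight, and D is a knave.

As a knight, A's statement "C is a knight" should be true; it is.
B is a knave, and the claim "C is a knave" is indeed false.
C is a knight; "exactly one of B and C is a knight" is true, as required.
D is a knave, and the claim "D is a knave and B is a knight" is indeed false.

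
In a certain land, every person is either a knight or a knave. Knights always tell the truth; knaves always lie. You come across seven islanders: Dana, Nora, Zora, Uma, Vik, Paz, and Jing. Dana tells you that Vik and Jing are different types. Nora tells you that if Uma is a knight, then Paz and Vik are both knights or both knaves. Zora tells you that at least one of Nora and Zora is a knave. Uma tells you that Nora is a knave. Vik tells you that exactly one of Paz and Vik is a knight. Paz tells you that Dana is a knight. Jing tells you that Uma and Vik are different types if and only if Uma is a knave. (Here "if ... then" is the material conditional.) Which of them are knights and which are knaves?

Dana is a knave, so "Vik and Jing are different types" must be false — and it is.
Since Nora is a knave, "if Uma is a knight, then Paz and Vik are both knights or both knaves" needs to be false, which holds.
Since Zora is a knight, "at least one of Nora and Zora is a knave" needs to be true, which holds.
Uma is a knight; "Nora is a knave" is true, as required.
Since Vik is a knight, "exactly one of Paz and Vik is a knight" needs to be true, which holds.
Paz (knave): "Dana is a knight" — false. ✓
Jing is a knight; "Uma and Vik are different types if and only if Uma is a knave" is true, as required.

Dana is a knave, Nora is a knave, Zora is a knight, Uma is a knight, Vik is a knight, Paz is a knave, and Jing is a knight.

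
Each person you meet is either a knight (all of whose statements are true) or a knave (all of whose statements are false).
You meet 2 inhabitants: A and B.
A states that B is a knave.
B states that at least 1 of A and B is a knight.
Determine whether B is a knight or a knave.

B is a knight.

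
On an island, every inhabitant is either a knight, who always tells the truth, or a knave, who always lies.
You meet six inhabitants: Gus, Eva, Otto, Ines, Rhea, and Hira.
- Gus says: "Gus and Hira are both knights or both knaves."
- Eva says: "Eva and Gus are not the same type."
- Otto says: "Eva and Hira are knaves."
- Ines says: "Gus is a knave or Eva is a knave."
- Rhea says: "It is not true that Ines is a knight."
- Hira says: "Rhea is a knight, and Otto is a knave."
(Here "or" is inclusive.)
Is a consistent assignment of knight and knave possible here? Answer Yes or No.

No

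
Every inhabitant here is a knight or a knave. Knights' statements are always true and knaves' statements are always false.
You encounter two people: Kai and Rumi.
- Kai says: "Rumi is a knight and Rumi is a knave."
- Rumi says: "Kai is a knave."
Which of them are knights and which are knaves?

Kai is a knave and Rumi is a knight.

Kai is a knave, so "Rumi is a knight and Rumi is a knave" must be false — and it is.
Since Rumi is a knight, "Kai is a knave" needs to be True, which holds.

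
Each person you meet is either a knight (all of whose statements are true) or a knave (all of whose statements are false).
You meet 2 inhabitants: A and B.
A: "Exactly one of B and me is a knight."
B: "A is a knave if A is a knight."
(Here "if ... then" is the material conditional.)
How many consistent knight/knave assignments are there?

Consistent assignments:
  A=knight, B=knave

1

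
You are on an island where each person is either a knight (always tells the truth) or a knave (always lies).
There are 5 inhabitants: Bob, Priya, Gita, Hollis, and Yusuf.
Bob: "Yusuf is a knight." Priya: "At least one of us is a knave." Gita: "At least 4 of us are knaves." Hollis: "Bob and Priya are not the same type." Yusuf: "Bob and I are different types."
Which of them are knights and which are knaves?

Knights: Priya and Hollis. Knaves: Bob, Gita, and Yusuf.

Bob is a knave; "Yusuf is a knight" is False, as required.
Priya is a knight, so "at least one of us is a knave" must be True — and it is.
Gita (knave): "at least 4 of us are knaves" — False. ✓
Hollis is a knight, and the claim "Bob and Priya are not the same type" is indeed True.
As a knave, Yusuf's statement "Bob and I are different types" should be False; it is.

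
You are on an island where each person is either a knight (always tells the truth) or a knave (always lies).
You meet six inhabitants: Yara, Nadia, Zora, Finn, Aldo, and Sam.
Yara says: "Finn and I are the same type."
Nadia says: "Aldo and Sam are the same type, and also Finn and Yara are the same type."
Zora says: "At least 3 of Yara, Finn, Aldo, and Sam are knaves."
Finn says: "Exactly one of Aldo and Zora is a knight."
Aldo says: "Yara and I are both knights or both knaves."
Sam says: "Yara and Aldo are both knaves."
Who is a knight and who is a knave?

Knights: Yara, Finn, and Aldo. Knaves: Nadia, Zora, and Sam.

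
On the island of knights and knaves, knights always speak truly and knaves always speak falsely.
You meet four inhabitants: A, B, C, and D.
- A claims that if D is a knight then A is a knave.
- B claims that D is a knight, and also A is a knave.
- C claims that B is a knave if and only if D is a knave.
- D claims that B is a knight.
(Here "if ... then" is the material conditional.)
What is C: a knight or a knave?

C is a knight.

Consistent assignments: {A=knight, B=knave, C=knight, D=knave}
In every consistent assignment, C is a knight.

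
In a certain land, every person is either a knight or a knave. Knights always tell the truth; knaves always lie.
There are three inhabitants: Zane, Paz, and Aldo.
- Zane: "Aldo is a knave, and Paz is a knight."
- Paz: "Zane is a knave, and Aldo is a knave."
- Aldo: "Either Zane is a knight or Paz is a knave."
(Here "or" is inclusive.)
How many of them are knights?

1

The unique consistent assignment is Zane=knave, Paz=knave, Aldo=knight.
That has 1 knight.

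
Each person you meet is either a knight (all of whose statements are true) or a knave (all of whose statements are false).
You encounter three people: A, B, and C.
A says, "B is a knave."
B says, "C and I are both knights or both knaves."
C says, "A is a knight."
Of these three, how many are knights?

2

The unique consistent assignment is A=knight, B=knave, C=knight.
That has 2 knights.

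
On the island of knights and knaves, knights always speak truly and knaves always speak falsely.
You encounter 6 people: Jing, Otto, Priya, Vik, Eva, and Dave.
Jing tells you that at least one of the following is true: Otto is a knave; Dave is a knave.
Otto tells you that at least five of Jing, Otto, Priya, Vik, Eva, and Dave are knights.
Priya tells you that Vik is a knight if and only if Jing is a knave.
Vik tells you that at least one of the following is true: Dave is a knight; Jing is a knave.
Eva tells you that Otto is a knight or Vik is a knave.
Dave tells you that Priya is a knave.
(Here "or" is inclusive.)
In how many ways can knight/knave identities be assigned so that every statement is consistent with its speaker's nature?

2

Consistent assignments:
  Jing=knight, Otto=knave, Priya=knight, Vik=knave, Eva=knight, Dave=knave
  Jing=knight, Otto=knave, Priya=knave, Vik=knight, Eva=knave, Dave=knight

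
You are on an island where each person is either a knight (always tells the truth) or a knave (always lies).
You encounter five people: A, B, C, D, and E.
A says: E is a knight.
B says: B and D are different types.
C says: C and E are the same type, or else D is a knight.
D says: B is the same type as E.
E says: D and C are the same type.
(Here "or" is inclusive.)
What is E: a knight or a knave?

E is a knight.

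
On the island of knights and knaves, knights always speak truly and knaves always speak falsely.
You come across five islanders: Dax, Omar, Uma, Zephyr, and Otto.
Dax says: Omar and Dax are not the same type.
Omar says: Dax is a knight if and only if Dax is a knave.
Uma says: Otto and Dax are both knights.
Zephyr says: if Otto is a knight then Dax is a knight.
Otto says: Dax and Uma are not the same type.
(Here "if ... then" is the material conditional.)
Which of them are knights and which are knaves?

Dax is a knave, Omar is a knave, Uma is a knave, Zephyr is a knight, and Otto is a knave.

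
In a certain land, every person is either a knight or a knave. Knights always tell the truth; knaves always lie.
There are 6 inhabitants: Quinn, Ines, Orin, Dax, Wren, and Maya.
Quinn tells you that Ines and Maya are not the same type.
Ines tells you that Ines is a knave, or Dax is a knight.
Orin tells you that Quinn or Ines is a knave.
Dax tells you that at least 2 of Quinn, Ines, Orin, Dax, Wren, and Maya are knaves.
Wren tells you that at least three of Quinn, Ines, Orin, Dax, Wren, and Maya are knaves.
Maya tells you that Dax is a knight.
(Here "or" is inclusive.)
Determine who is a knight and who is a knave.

Since Quinn is a knave, "Ines and Maya are not the same type" needs to be False, which holds.
As a knight, Ines's statement "Ines is a knave, or Dax is a knight" should be True; it is.
Orin is a knight; "Quinn or Ines is a knave" is True, as required.
Dax is a knight; "at least 2 of Quinn, Ines, Orin, Dax, Wren, and Maya are knaves" is True, as required.
Since Wren is a knave, "at least three of Quinn, Ines, Orin, Dax, Wren, and Maya are knaves" needs to be False, which holds.
Maya is a knight, so "Dax is a knight" must be True — and it is.

Quinn is a knave, Ines is a knight, Orin is a knight, Dax is a knight, Wren is a knave, and Maya is a knight.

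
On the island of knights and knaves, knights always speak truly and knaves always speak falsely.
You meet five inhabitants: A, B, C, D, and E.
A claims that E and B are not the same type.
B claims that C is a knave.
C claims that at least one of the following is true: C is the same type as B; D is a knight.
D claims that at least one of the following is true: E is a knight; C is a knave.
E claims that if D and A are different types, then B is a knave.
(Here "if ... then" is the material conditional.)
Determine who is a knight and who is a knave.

A (knight): "E and B are not the same type" — true. ✓
B is a knave; "C is a knave" is false, as required.
C is a knight; "at least one of the following is true: C is the same type as B; D is a knight" is true, as required.
D is a knight, so "at least one of the following is true: E is a knight; C is a knave" must be true — and it is.
E is a knight; "if D and A are different types, then B is a knave" is true, as required.

A is a knight, B is a knave, C is a knight, D is a knight, and E is a knight.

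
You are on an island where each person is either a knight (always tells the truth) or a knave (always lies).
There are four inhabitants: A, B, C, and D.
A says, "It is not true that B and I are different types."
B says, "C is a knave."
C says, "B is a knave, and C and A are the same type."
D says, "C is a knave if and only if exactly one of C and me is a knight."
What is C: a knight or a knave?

C is a knave.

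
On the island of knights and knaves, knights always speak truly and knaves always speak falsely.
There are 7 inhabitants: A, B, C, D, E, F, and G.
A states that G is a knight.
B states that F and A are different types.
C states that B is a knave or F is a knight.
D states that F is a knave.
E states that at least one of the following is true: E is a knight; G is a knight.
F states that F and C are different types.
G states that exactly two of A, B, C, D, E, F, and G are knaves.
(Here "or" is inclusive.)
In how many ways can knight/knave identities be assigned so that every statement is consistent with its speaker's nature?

1

Consistent assignments:
  A=knight, B=knight, C=knave, D=knight, E=knight, F=knave, G=knight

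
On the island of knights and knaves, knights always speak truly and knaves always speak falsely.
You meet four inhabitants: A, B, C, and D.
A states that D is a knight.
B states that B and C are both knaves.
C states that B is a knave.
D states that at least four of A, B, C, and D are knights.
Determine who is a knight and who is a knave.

A is a knave, B is a knave, C is a knight, and D is a knave.

Suppose A is a knight. Then A's statement "D is a knight" would have to be true. Checking the 8 ways to assign the others, none is consistent with every speaker.
(For instance, with B=knave, C=knight, D=knave, A's claim "D is a knight" comes out false where it would need to be true.)
So A must be a knave, making "D is a knight" false. Taking A=knave, B=knave, C=knight, D=knave, each remaining statement checks out:
  B (knave): "B and C are both knaves" — false. ✓
  C (knight): "B is a knave" — true. ✓
  D (knave): "at least four of A, B, C, and D are knights" — false. ✓
This is the unique consistent assignment.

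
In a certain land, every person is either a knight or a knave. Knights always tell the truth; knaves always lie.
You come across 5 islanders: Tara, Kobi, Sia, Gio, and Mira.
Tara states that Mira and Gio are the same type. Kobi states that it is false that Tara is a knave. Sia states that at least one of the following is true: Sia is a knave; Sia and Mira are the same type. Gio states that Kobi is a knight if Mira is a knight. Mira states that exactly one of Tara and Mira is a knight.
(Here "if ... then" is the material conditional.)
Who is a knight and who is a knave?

Since Tara is a knave, "Mira and Gio are the same type" needs to be False, which holds.
Kobi is a knave, and the claim "it is false that Tara is a knave" is indeed False.
Since Sia is a knight, "at least one of the following is true: Sia is a knave; Sia and Mira are the same type" needs to be true, which holds.
Gio is a knave, so "Kobi is a knight if Mira is a knight" must be False — and it is.
Mira (knight): "exactly one of Tara and Mira is a knight" — true. ✓

Tara is a knave, Kobi is a knave, Sia is a knight, Gio is a knave, and Mira is a knight.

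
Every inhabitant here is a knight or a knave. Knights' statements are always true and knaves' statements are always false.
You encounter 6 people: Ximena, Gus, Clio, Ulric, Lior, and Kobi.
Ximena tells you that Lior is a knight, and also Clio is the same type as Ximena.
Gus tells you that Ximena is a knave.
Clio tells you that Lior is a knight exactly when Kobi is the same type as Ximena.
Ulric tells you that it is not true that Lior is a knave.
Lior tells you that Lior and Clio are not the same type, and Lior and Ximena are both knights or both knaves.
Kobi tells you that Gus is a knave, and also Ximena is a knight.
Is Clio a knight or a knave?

Clio is a knave.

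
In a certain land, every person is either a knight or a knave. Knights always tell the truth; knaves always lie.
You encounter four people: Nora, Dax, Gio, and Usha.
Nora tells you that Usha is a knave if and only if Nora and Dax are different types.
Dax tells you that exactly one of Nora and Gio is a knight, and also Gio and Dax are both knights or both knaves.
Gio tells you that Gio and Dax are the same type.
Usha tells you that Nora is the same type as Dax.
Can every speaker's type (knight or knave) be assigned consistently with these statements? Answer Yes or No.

No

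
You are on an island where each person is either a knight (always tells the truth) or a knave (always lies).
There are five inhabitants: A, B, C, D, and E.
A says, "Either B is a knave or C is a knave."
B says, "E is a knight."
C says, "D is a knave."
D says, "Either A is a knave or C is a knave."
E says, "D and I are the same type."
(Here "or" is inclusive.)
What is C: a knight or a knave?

C is a knave.

Consistent assignments: {A=knight, B=knight, C=knave, D=knight, E=knight}; {A=knight, B=knave, C=knave, D=knight, E=knave}
In every consistent assignment, C is a knave.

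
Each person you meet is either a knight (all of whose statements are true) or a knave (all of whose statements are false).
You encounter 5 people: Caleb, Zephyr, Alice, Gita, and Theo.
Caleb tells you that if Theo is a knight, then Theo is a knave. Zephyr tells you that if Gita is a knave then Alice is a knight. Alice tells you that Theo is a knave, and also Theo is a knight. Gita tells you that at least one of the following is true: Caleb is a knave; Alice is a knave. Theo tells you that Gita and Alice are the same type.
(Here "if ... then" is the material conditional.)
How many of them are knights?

3

The unique consistent assignment is Caleb=knight, Zephyr=knight, Alice=knave, Gita=knight, Theo=knave.
That has 3 knights.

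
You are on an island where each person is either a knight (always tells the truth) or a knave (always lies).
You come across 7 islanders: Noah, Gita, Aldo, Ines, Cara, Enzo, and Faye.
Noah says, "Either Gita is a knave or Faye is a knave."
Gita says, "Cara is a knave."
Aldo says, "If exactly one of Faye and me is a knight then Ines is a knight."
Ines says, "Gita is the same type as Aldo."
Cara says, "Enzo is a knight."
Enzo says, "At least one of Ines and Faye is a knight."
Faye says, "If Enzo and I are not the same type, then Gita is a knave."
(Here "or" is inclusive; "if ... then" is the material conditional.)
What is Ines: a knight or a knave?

Consistent assignments: {Noah=knight, Gita=knave, Aldo=knight, Ines=knave, Cara=knight, Enzo=knight, Faye=knight}
In every consistent assignment, Ines is a knave.

Ines is a knave.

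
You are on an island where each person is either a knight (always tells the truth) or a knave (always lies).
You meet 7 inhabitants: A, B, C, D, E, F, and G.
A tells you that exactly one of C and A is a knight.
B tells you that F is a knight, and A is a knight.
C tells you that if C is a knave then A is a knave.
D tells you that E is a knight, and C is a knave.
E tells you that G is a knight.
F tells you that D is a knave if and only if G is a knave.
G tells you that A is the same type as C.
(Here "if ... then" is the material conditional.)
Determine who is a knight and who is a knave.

A (knight): "exactly one of C and A is a knight" — True. ✓
B (knight): "F is a knight, and A is a knight" — True. ✓
C (knave): "if C is a knave then A is a knave" — false. ✓
D (knave): "E is a knight, and C is a knave" — false. ✓
E (knave): "G is a knight" — false. ✓
F (knight): "D is a knave if and only if G is a knave" — True. ✓
G is a knave; "A is the same type as C" is false, as required.

A is a knight, B is a knight, C is a knave, D is a knave, E is a knave, F is a knight, and G is a knave.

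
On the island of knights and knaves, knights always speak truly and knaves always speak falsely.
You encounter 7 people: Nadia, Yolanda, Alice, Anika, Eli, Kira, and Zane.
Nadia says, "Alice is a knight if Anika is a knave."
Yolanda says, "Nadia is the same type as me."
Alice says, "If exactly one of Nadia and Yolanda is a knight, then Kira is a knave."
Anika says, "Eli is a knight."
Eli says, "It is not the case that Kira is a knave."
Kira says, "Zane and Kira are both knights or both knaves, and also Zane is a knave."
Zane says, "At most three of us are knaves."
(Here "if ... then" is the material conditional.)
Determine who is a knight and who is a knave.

As a knight, Nadia's statement "Alice is a knight if Anika is a knave" should be true; it is.
Yolanda is a knight, and the claim "Nadia is the same type as me" is indeed true.
Since Alice is a knight, "if exactly one of Nadia and Yolanda is a knight, then Kira is a knave" needs to be true, which holds.
As a knave, Anika's statement "Eli is a knight" should be False; it is.
As a knave, Eli's statement "it is not the case that Kira is a knave" should be False; it is.
Kira (knave): "Zane and Kira are both knights or both knaves, and also Zane is a knave" — False. ✓
Zane (knight): "at most three of us are knaves" — true. ✓

Knights: Nadia, Yolanda, Alice, and Zane. Knaves: Anika, Eli, and Kira.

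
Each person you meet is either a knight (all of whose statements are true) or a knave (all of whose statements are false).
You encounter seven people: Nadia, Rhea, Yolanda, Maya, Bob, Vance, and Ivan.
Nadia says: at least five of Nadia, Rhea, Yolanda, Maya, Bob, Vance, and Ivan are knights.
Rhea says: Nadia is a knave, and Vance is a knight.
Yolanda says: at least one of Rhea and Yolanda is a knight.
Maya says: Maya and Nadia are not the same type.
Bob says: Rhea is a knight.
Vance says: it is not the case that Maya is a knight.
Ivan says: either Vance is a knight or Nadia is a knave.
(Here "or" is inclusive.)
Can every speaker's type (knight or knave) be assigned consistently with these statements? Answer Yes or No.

Yes

One consistent assignment: Nadia=knave, Rhea=knave, Yolanda=knight, Maya=knight, Bob=knave, Vance=knave, Ivan=knight.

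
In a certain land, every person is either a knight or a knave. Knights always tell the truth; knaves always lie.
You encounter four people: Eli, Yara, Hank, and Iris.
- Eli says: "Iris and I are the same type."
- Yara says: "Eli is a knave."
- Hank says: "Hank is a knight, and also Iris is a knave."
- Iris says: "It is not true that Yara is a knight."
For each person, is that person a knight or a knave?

Eli is a knight, Yara is a knave, Hank is a knave, and Iris is a knight.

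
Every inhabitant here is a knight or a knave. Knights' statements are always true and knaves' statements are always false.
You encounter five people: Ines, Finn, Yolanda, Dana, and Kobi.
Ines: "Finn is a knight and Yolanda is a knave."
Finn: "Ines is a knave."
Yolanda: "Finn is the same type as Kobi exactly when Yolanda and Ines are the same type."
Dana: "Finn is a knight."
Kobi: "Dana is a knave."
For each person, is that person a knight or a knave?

Ines is a knave, Finn is a knight, Yolanda is a knight, Dana is a knight, and Kobi is a knave.

Suppose Ines is a knight. Then Ines's statement "Finn is a knight and Yolanda is a knave" would have to be true. Checking the 16 ways to assign the others, none is consistent with every speaker.
(For instance, with Finn=knight, Yolanda=knight, Dana=knight, Kobi=knave, Ines's claim "Finn is a knight and Yolanda is a knave" comes out false where it would need to be true.)
So Ines must be a knave, making "Finn is a knight and Yolanda is a knave" false. Taking Ines=knave, Finn=knight, Yolanda=knight, Dana=knight, Kobi=knave, each remaining statement checks out:
  Finn (knight): "Ines is a knave" — true. ✓
  Yolanda (knight): "Finn is the same type as Kobi exactly when Yolanda and Ines are the same type" — true. ✓
  Dana (knight): "Finn is a knight" — true. ✓
  Kobi (knave): "Dana is a knave" — false. ✓
This is the unique consistent assignment.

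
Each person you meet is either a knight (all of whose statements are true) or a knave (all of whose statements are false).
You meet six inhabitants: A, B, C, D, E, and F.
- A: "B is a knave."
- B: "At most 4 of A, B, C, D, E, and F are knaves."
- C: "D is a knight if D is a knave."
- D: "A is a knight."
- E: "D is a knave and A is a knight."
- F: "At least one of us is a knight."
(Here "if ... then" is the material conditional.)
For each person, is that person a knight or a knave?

A is a knave, and the claim "B is a knave" is indeed False.
B (knight): "at most 4 of A, B, C, D, E, and F are knaves" — true. ✓
C is a knave, and the claim "D is a knight if D is a knave" is indeed False.
D is a knave, and the claim "A is a knight" is indeed False.
E is a knave; "D is a knave and A is a knight" is False, as required.
F is a knight, so "at least one of us is a knight" must be true — and it is.

Knights: B and F. Knaves: A, C, D, and E.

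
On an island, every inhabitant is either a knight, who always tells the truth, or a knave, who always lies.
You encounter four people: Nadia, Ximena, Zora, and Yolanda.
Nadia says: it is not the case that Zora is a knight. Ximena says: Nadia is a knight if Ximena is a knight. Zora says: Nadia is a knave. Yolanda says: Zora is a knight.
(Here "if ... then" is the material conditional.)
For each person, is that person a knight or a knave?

Nadia is a knight, Ximena is a knight, Zora is a knave, and Yolanda is a knave.

Nadia (knight): "it is not the case that Zora is a knight" — true. ✓
Since Ximena is a knight, "Nadia is a knight if Ximena is a knight" needs to be true, which holds.
Zora (knave): "Nadia is a knave" — false. ✓
Yolanda (knave): "Zora is a knight" — false. ✓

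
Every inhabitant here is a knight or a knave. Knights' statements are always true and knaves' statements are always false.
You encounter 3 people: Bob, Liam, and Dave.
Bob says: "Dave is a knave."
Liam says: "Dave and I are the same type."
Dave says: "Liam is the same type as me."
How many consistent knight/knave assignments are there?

1

Consistent assignments:
  Bob=knave, Liam=knight, Dave=knight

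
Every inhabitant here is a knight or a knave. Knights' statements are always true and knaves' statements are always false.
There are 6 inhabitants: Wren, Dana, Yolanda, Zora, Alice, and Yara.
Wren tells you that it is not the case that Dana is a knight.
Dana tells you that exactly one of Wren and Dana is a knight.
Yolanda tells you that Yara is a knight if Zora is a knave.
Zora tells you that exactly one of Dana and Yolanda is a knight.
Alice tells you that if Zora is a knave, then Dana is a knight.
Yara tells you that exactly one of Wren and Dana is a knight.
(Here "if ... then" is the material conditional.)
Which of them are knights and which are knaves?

Knights: Dana, Yolanda, Alice, and Yara. Knaves: Wren and Zora.

Since Wren is a knave, "it is not the case that Dana is a knight" needs to be False, which holds.
Since Dana is a knight, "exactly one of Wren and Dana is a knight" needs to be True, which holds.
As a knight, Yolanda's statement "Yara is a knight if Zora is a knave" should be True; it is.
Since Zora is a knave, "exactly one of Dana and Yolanda is a knight" needs to be False, which holds.
Alice is a knight, so "if Zora is a knave, then Dana is a knight" must be True — and it is.
Yara is a knight, so "exactly one of Wren and Dana is a knight" must be True — and it is.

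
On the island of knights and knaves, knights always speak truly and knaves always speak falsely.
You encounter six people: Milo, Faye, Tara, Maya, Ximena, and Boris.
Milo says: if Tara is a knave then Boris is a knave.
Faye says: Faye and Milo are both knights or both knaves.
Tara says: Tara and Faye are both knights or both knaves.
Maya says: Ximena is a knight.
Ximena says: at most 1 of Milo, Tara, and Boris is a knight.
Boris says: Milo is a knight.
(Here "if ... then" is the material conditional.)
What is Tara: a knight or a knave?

Tara is a knight.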